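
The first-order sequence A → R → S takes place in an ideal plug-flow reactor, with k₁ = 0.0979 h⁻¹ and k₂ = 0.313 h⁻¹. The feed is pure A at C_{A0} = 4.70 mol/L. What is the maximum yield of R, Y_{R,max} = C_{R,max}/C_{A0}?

0.184

At the optimum, C_{R,max}/C_{A0} = (k₁/k₂)^[k₂/(k₂−k₁)].
= (0.0979/0.313)^(0.313/(0.313−0.0979)) = (0.3128)^(1.455) = 0.1843.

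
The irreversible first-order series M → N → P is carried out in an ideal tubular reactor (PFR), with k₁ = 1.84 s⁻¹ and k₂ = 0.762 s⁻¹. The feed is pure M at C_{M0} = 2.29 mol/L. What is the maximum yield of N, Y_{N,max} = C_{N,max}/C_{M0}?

0.536

At the optimum, C_{N,max}/C_{M0} = (k₁/k₂)^[k₂/(k₂−k₁)].
= (1.84/0.762)^(0.762/(0.762−1.84)) = (2.415)^(-0.7069) = 0.5363.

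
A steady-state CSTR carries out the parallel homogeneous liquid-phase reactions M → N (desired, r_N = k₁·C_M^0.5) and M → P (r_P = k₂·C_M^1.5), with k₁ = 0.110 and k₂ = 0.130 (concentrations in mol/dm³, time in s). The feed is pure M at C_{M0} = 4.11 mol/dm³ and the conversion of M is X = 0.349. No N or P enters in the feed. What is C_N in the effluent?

0.345 mol/dm³

Exit C_M = C_{M0}(1−X) = 4.11×0.651 = 2.676 mol/dm³.
A CSTR operates uniformly at the exit composition, giving r_N = 0.1799 and r_P = 0.5690 (each k·C_M^n at C_M = 2.676).
Fraction of consumed M going to N: r_N/(r_N+r_P) = 0.2403.
C_N = 0.2403·C_{M0}·X = 0.2403×4.11×0.349 = 0.345 mol/dm³.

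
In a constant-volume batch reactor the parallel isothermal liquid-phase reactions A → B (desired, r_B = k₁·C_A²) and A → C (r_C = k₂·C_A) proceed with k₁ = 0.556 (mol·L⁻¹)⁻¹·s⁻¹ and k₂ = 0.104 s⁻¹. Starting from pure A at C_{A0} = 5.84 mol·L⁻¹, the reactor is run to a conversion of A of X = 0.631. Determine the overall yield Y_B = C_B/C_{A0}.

0.601

C_A = C_{A0}(1−X) = 2.155 mol·L⁻¹.
Along a PFR/batch, dC_C/dC_A = −r_C/(r_B+r_C) = −k₂/(k₂+k₁·C_A).
Integrating from C_{A0} to C_A: C_C = (0.104/0.556)·ln[(0.104+0.556·5.84)/(0.104+0.556·2.15)] = 0.1871·ln(3.351/1.302) = 0.1768 mol·L⁻¹.
Then C_B = (C_{A0}−C_A) − C_C = 3.685 − 0.1768 = 3.508 mol·L⁻¹.
Y_B = C_B/C_{A0} = 3.508/5.84 = 0.601.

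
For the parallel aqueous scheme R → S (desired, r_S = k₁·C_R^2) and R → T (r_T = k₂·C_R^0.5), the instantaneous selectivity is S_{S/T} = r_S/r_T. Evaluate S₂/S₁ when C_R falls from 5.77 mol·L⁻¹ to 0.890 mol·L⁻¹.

S_{S/T} = (k₁/k₂)·C_R^1.5, so S₂/S₁ = (C_{R,2}/C_{R,1})^1.5.
= (0.890/5.77)^1.5 = (0.1542)^1.5 = 0.0606.
Selectivity toward S falls as C_R falls — high-concentration operation is favoured.

0.0606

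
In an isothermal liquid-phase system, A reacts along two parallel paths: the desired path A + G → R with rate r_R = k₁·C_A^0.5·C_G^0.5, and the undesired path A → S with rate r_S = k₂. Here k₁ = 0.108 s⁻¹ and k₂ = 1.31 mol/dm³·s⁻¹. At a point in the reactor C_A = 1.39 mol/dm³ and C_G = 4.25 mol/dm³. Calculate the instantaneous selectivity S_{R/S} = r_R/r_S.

S_{R/S} = r_R/r_S = (k₁·C_A^0.5·C_G^0.5)/(k₂) = (k₁/k₂)·C_A^0.5·C_G^0.5.
= (0.108×1.390^0.5×4.250^0.5) / (1.31) = 0.2625/1.310 = 0.200.
Since the desired path is higher order in A, keeping C_A high (PFR or concentrated feed) favours R.

0.200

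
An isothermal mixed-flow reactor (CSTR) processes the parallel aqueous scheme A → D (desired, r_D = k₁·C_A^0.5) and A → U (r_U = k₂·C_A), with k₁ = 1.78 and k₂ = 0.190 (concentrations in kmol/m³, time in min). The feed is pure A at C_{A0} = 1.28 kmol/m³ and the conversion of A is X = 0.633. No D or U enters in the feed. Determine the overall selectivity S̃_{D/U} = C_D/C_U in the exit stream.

Exit C_A = C_{A0}(1−X) = 1.28×0.367 = 0.4698 kmol/m³.
In a CSTR the entire volume is at exit conditions, so r_D = 1.78×0.4698^0.5 = 1.220 and r_U = 0.190×0.4698 = 0.08925.
Overall selectivity = C_D/C_U = r_Dτ/(r_Uτ) = r_D/r_U = 13.7.

13.7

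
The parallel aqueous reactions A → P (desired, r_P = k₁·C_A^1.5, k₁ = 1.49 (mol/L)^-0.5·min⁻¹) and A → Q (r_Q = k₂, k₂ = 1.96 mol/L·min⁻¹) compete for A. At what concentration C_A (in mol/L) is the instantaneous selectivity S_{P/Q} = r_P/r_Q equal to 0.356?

0.603 mol/L

S_{P/Q} = (k₁/k₂)·C_A^1.5 ⇒ C_A = (S·k₂/k₁)^(1/1.5).
= (0.356×1.96/1.49)^(0.6667) = (0.4683)^(0.6667) = 0.603 mol/L.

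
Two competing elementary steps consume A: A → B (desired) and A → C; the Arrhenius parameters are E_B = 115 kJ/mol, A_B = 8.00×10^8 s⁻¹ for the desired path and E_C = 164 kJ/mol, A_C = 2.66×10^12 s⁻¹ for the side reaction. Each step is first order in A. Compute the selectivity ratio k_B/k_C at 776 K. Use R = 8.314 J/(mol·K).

With equal orders, S_{B/C} = k_B/k_C = (A_B/A_C)·exp[(E_C−E_B)/(RT)].
(E_C−E_B)/(RT) = (164−115)×10³/(8.314×776) = 49000/6452 = 7.595.
k_B/k_C = (8.00×10^8/2.66×10^12)·exp(7.595) = 3.008×10^-4 × 1988 = 0.598.

0.598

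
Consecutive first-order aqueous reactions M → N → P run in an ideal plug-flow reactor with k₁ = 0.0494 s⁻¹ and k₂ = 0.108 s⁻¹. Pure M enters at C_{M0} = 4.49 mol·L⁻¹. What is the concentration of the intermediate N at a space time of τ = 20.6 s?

0.959 mol·L⁻¹

For first-order series with pure M initially, C_N(τ) = k₁C_{M0}/(k₂−k₁)·(e^(−k₁τ) − e^(−k₂τ)).
e^(−k₁τ) = e^(−0.0494×20.6) = e^(−1.018) = 0.3614; e^(−k₂τ) = e^(−2.225) = 0.1081.
C_N = 0.0494×4.49/(0.108−0.0494) × (0.3614−0.1081) = 3.785×0.2534 = 0.9590 mol·L⁻¹.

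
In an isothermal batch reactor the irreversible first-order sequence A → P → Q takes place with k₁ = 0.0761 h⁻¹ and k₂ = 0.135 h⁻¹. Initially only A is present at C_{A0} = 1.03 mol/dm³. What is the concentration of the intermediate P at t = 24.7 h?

Solving the coupled first-order balances gives C_P(t) = [k₁/(k₂−k₁)]·C_{A0}·(e^(−k₁t) − e^(−k₂t)).
e^(−k₁t) = e^(−0.0761×24.7) = e^(−1.880) = 0.1526; e^(−k₂t) = e^(−3.335) = 0.03563.
C_P = 0.0761×1.03/(0.135−0.0761) × (0.1526−0.03563) = 1.331×0.1170 = 0.1557 mol/dm³.

0.156 mol/dm³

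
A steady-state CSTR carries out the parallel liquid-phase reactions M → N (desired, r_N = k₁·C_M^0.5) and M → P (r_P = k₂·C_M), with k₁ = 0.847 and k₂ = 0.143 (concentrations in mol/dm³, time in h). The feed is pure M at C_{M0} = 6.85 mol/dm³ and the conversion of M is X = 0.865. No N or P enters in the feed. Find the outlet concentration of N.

5.10 mol/dm³

Exit C_M = C_{M0}(1−X) = 6.85×0.135 = 0.9247 mol/dm³.
A CSTR operates uniformly at the exit composition, giving r_N = 0.8145 and r_P = 0.1322 (each k·C_M^n at C_M = 0.9247).
Fraction of consumed M going to N: r_N/(r_N+r_P) = 0.8603.
C_N = 0.8603·C_{M0}·X = 0.8603×6.85×0.865 = 5.10 mol/dm³.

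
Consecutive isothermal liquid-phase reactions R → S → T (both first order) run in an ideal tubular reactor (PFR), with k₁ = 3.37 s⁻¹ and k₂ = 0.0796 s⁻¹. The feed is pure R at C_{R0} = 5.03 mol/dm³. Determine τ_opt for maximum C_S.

1.14 s

For first-order series the maximum of C_S occurs at τ_opt = ln(k₂/k₁)/(k₂−k₁).
= ln(0.0796/3.37)/(0.0796−3.37) = ln(0.02362)/-3.290 = -3.746/-3.290 = 1.14 s.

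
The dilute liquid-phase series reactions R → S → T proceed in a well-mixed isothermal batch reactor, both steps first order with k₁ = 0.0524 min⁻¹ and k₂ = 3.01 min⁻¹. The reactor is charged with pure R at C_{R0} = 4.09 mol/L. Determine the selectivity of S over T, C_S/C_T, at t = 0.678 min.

Solving the coupled first-order balances gives C_S(t) = [k₁/(k₂−k₁)]·C_{R0}·(e^(−k₁t) − e^(−k₂t)).
e^(−k₁t) = e^(−0.0524×0.678) = e^(−0.03553) = 0.9651; e^(−k₂t) = e^(−2.041) = 0.1299.
C_S = 0.0524×4.09/(3.01−0.0524) × (0.9651−0.1299) = 0.07246×0.8352 = 0.06052 mol/L.
C_R = C_{R0}e^(−k₁t) = 3.947 mol/L, so C_T = C_{R0}−C_R−C_S = 0.08224 mol/L; C_S/C_T = 0.736.

0.736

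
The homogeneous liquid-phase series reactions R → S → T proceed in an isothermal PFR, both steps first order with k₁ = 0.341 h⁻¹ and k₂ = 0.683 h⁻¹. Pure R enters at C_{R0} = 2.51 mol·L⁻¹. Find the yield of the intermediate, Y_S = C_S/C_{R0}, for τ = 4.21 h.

0.181

For first-order series with pure R initially, C_S(τ) = k₁C_{R0}/(k₂−k₁)·(e^(−k₁τ) − e^(−k₂τ)).
e^(−k₁τ) = e^(−0.341×4.21) = e^(−1.436) = 0.2380; e^(−k₂τ) = e^(−2.875) = 0.05639.
C_S = 0.341×2.51/(0.683−0.341) × (0.2380−0.05639) = 2.503×0.1816 = 0.4544 mol·L⁻¹.
Y_S = C_S/C_{R0} = 0.4544/2.51 = 0.181.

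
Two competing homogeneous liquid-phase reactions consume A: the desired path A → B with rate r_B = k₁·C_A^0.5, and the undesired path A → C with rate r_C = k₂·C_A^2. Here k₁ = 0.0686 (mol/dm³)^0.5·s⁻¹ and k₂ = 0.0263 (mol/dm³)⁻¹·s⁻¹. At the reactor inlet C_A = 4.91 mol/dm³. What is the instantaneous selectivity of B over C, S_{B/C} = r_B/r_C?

S_{B/C} = r_B/r_C = (k₁·C_A^0.5)/(k₂·C_A^2) = (k₁/k₂)·C_A^-1.5.
= (0.0686×4.910^0.5) / (0.0263×4.910^2) = 0.1520/0.6340 = 0.240.

0.240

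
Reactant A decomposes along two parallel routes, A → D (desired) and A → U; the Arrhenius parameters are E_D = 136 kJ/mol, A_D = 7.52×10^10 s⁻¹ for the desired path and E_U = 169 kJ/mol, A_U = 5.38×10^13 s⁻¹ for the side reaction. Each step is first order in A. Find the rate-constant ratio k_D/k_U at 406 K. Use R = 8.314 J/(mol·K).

Since both paths have the same order in A, the concentration cancels and S_{D/U} = k_D/k_U = (A_D/A_U)·exp[(E_U−E_D)/(RT)].
(E_U−E_D)/(RT) = (169−136)×10³/(8.314×406) = 33000/3375 = 9.776.
k_D/k_U = (7.52×10^10/5.38×10^13)·exp(9.776) = 0.001398 × 17613 = 24.6.

24.6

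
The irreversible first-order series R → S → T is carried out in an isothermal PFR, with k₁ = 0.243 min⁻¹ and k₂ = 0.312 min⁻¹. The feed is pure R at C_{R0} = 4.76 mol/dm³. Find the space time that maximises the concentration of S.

For first-order series the maximum of C_S occurs at τ_opt = ln(k₂/k₁)/(k₂−k₁).
= ln(0.312/0.243)/(0.312−0.243) = ln(1.284)/0.06900 = 0.2499/0.06900 = 3.62 min.

3.62 min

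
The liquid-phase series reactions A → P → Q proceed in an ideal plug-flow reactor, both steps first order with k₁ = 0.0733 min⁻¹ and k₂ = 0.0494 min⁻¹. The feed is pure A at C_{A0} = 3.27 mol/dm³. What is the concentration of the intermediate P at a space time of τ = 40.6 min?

The intermediate concentration in a first-order A→B→C sequence is C_P = k₁C_{A0}(e^(−k₁τ) − e^(−k₂τ))/(k₂−k₁).
e^(−k₁τ) = e^(−0.0733×40.6) = e^(−2.976) = 0.05100; e^(−k₂τ) = e^(−2.006) = 0.1346.
C_P = 0.0733×3.27/(0.0494−0.0733) × (0.05100−0.1346) = (-10.03)×(-0.08358) = 0.8382 mol/dm³.

0.838 mol/dm³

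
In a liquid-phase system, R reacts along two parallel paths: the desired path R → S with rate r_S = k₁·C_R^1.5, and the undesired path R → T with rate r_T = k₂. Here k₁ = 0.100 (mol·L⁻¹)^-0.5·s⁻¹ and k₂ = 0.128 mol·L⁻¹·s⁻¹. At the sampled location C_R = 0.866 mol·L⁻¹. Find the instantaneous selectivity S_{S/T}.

0.630

S_{S/T} = r_S/r_T = (k₁·C_R^1.5)/(k₂) = (k₁/k₂)·C_R^1.5.
= (0.100×0.8660^1.5) / (0.128) = 0.08059/0.1280 = 0.630.
Since the desired path is higher order in R, keeping C_R high (PFR or concentrated feed) favours S.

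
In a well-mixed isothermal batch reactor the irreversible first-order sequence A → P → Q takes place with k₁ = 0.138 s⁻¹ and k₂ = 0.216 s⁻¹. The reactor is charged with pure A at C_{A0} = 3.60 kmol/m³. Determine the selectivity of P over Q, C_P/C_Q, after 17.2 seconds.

Solving the coupled first-order balances gives C_P(t) = [k₁/(k₂−k₁)]·C_{A0}·(e^(−k₁t) − e^(−k₂t)).
e^(−k₁t) = e^(−0.138×17.2) = e^(−2.374) = 0.09314; e^(−k₂t) = e^(−3.715) = 0.02435.
C_P = 0.138×3.60/(0.216−0.138) × (0.09314−0.02435) = 6.369×0.06879 = 0.4382 kmol/m³.
C_A = C_{A0}e^(−k₁t) = 0.3353 kmol/m³, so C_Q = C_{A0}−C_A−C_P = 2.827 kmol/m³; C_P/C_Q = 0.155.

0.155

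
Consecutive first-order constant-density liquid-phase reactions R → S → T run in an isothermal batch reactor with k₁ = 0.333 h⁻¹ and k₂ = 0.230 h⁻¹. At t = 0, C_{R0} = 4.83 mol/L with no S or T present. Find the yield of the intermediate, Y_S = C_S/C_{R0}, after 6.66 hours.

For first-order series with pure R initially, C_S(t) = k₁C_{R0}/(k₂−k₁)·(e^(−k₁t) − e^(−k₂t)).
e^(−k₁t) = e^(−0.333×6.66) = e^(−2.218) = 0.1089; e^(−k₂t) = e^(−1.532) = 0.2161.
C_S = 0.333×4.83/(0.230−0.333) × (0.1089−0.2161) = (-15.62)×(-0.1073) = 1.675 mol/L.
Y_S = C_S/C_{R0} = 1.675/4.83 = 0.347.

0.347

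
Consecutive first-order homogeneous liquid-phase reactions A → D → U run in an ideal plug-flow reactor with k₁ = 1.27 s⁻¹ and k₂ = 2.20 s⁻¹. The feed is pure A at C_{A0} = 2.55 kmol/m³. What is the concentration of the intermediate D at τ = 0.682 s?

Solving the coupled first-order balances gives C_D(τ) = [k₁/(k₂−k₁)]·C_{A0}·(e^(−k₁τ) − e^(−k₂τ)).
e^(−k₁τ) = e^(−1.27×0.682) = e^(−0.8661) = 0.4206; e^(−k₂τ) = e^(−1.500) = 0.2230.
C_D = 1.27×2.55/(2.20−1.27) × (0.4206−0.2230) = 3.482×0.1975 = 0.6879 kmol/m³.

0.688 kmol/m³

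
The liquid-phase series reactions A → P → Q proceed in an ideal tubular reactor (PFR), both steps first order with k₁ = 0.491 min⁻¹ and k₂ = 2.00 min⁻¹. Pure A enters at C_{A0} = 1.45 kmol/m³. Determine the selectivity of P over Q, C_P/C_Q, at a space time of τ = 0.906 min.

0.763

Solving the coupled first-order balances gives C_P(τ) = [k₁/(k₂−k₁)]·C_{A0}·(e^(−k₁τ) − e^(−k₂τ)).
e^(−k₁τ) = e^(−0.491×0.906) = e^(−0.4448) = 0.6409; e^(−k₂τ) = e^(−1.812) = 0.1633.
C_P = 0.491×1.45/(2.00−0.491) × (0.6409−0.1633) = 0.4718×0.4776 = 0.2253 kmol/m³.
C_A = C_{A0}e^(−k₁τ) = 0.9293 kmol/m³, so C_Q = C_{A0}−C_A−C_P = 0.2953 kmol/m³; C_P/C_Q = 0.763.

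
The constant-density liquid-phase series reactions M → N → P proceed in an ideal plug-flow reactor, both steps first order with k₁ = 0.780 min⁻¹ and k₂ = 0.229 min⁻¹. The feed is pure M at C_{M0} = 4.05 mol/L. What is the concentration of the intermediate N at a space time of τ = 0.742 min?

For first-order series with pure M initially, C_N(τ) = k₁C_{M0}/(k₂−k₁)·(e^(−k₁τ) − e^(−k₂τ)).
e^(−k₁τ) = e^(−0.780×0.742) = e^(−0.5788) = 0.5606; e^(−k₂τ) = e^(−0.1699) = 0.8437.
C_N = 0.780×4.05/(0.229−0.780) × (0.5606−0.8437) = (-5.733)×(-0.2831) = 1.623 mol/L.

1.62 mol/L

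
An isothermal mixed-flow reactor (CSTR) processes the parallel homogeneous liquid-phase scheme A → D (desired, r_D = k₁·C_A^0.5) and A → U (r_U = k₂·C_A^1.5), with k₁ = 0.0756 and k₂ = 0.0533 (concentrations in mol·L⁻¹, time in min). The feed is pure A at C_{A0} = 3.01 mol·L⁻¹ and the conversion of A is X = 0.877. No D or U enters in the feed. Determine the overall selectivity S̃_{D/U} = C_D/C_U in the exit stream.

3.83

Exit C_A = C_{A0}(1−X) = 3.01×0.123 = 0.3702 mol·L⁻¹.
Rates in a CSTR are evaluated at the outlet concentration: r_D = 0.0756×0.3702^0.5 = 0.04600, r_U = 0.0533×0.3702^1.5 = 0.01201.
Overall selectivity = C_D/C_U = r_Dτ/(r_Uτ) = r_D/r_U = 3.83.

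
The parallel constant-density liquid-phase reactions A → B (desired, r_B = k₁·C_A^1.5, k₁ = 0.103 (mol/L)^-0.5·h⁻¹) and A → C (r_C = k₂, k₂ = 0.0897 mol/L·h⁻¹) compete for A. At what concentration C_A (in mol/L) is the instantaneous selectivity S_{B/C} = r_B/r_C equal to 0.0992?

0.195 mol/L

S_{B/C} = (k₁/k₂)·C_A^1.5 ⇒ C_A = (S·k₂/k₁)^(1/1.5).
= (0.0992×0.0897/0.103)^(0.6667) = (0.08639)^(0.6667) = 0.195 mol/L.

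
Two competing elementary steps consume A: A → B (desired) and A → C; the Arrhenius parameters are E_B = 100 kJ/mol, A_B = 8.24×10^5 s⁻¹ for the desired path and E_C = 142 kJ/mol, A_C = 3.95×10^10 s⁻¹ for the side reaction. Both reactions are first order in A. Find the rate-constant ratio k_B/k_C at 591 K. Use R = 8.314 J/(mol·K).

0.108

k_B/k_C = (A_B/A_C)·exp[−(E_B−E_C)/(RT)] = (A_B/A_C)·exp[(E_C−E_B)/(RT)].
(E_C−E_B)/(RT) = (142−100)×10³/(8.314×591) = 42000/4914 = 8.548.
k_B/k_C = (8.24×10^5/3.95×10^10)·exp(8.548) = 2.086×10^-5 × 5155 = 0.108.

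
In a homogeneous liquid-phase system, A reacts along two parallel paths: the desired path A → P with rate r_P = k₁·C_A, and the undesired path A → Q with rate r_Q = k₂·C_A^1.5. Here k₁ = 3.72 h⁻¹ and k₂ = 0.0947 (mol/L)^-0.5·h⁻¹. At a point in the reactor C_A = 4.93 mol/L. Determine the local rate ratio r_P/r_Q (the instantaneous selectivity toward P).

17.7

S_{P/Q} = r_P/r_Q = (k₁·C_A)/(k₂·C_A^1.5) = (k₁/k₂)·C_A^-0.5.
= (3.72×4.930) / (0.0947×4.930^1.5) = 18.34/1.037 = 17.7.
The undesired path is higher order in A, so low C_A (CSTR or dilute feed) favours P.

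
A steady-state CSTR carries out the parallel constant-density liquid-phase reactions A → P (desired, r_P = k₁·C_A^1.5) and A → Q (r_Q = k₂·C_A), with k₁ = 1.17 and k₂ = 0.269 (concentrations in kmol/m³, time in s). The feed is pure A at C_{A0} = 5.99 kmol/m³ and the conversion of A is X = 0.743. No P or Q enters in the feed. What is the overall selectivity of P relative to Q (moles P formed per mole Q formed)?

5.40

Exit C_A = C_{A0}(1−X) = 5.99×0.257 = 1.539 kmol/m³.
Rates in a CSTR are evaluated at the outlet concentration: r_P = 1.17×1.539^1.5 = 2.235, r_Q = 0.269×1.539 = 0.4141.
Overall selectivity = C_P/C_Q = r_Pτ/(r_Qτ) = r_P/r_Q = 5.40.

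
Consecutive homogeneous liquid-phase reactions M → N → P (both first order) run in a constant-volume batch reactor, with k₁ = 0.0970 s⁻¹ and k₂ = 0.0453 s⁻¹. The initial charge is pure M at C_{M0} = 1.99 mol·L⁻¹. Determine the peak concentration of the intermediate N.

1.02 mol·L⁻¹

For a first-order series the maximum intermediate yield is C_{N,max}/C_{M0} = (k₁/k₂)^[k₂/(k₂−k₁)].
= (0.0970/0.0453)^(0.0453/(0.0453−0.0970)) = (2.141)^(-0.8762) = 0.5132.
C_{N,max} = 0.5132×1.99 = 1.02 mol·L⁻¹.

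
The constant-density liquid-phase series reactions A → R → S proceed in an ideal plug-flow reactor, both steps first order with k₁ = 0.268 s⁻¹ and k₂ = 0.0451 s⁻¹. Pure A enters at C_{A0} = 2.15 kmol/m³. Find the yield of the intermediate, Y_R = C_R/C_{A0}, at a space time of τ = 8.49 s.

0.696

Solving the coupled first-order balances gives C_R(τ) = [k₁/(k₂−k₁)]·C_{A0}·(e^(−k₁τ) − e^(−k₂τ)).
e^(−k₁τ) = e^(−0.268×8.49) = e^(−2.275) = 0.1028; e^(−k₂τ) = e^(−0.3829) = 0.6819.
C_R = 0.268×2.15/(0.0451−0.268) × (0.1028−0.6819) = (-2.585)×(-0.5791) = 1.497 kmol/m³.
Y_R = C_R/C_{A0} = 1.497/2.15 = 0.696.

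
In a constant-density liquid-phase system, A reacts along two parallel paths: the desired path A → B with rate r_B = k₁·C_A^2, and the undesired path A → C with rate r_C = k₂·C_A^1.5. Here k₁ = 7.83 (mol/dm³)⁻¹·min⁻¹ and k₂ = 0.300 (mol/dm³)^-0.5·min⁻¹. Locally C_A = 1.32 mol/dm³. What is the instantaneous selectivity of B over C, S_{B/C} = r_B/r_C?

S_{B/C} = r_B/r_C = (k₁·C_A^2)/(k₂·C_A^1.5) = (k₁/k₂)·C_A^0.5.
= (7.83×1.320^2) / (0.300×1.320^1.5) = 13.64/0.4550 = 30.0.

30.0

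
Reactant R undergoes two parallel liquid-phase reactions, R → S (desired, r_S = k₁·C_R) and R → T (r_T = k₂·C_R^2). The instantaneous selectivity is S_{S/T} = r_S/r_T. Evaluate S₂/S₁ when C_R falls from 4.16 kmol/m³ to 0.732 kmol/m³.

S_{S/T} = (k₁/k₂)·C_R⁻¹, so S₂/S₁ = (C_{R,2}/C_{R,1})⁻¹.
= 4.16/0.732 = 5.68.

5.68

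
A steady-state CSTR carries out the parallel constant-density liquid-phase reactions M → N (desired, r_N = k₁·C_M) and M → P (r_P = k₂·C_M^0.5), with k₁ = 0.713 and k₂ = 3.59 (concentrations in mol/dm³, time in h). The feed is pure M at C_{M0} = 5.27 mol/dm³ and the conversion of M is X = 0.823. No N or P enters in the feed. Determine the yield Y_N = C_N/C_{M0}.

0.132

Exit C_M = C_{M0}(1−X) = 5.27×0.177 = 0.9328 mol/dm³.
A CSTR operates uniformly at the exit composition, giving r_N = 0.6651 and r_P = 3.467 (each k·C_M^n at C_M = 0.9328).
Fraction of consumed M going to N: r_N/(r_N+r_P) = 0.1609.
C_N = 0.1609·C_{M0}·X = 0.1609×5.27×0.823 = 0.698 mol/dm³; Y_N = C_N/C_{M0} = 0.132.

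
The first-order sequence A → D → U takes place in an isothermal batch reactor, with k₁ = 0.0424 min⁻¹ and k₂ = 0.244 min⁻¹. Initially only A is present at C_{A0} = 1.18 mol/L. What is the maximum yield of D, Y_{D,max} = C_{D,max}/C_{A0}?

At the optimum, C_{D,max}/C_{A0} = (k₁/k₂)^[k₂/(k₂−k₁)].
= (0.0424/0.244)^(0.244/(0.244−0.0424)) = (0.1738)^(1.210) = 0.1203.

0.120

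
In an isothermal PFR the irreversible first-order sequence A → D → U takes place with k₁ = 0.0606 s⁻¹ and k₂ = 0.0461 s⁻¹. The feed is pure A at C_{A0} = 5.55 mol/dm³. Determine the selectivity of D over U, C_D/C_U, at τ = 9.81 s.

Solving the coupled first-order balances gives C_D(τ) = [k₁/(k₂−k₁)]·C_{A0}·(e^(−k₁τ) − e^(−k₂τ)).
e^(−k₁τ) = e^(−0.0606×9.81) = e^(−0.5945) = 0.5518; e^(−k₂τ) = e^(−0.4522) = 0.6362.
C_D = 0.0606×5.55/(0.0461−0.0606) × (0.5518−0.6362) = (-23.20)×(-0.08435) = 1.957 mol/dm³.
C_A = C_{A0}e^(−k₁τ) = 3.063 mol/dm³, so C_U = C_{A0}−C_A−C_D = 0.5306 mol/dm³; C_D/C_U = 3.69.

3.69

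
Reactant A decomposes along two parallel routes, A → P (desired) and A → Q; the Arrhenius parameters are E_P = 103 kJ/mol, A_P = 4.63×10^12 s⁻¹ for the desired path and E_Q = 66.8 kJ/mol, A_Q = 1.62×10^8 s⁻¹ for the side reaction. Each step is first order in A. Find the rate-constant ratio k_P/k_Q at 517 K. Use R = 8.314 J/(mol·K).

k_P/k_Q = (A_P/A_Q)·exp[−(E_P−E_Q)/(RT)] = (A_P/A_Q)·exp[(E_Q−E_P)/(RT)].
(E_Q−E_P)/(RT) = (66.8−103)×10³/(8.314×517) = -36200/4298 = -8.422.
k_P/k_Q = (4.63×10^12/1.62×10^8)·exp(-8.422) = 28580 × 2.200×10^-4 = 6.29.

6.29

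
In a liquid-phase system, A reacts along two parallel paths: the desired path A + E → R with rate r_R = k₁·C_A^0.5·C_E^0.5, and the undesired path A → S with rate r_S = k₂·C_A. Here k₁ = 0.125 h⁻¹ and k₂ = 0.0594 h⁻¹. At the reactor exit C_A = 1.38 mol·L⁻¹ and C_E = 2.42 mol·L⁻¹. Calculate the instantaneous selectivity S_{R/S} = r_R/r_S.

2.79

S_{R/S} = r_R/r_S = (k₁·C_A^0.5·C_E^0.5)/(k₂·C_A) = (k₁/k₂)·C_A^-0.5·C_E^0.5.
= (0.125×1.380^0.5×2.420^0.5) / (0.0594×1.380) = 0.2284/0.08197 = 2.79.
The undesired path is higher order in A, so low C_A (CSTR or dilute feed) favours R.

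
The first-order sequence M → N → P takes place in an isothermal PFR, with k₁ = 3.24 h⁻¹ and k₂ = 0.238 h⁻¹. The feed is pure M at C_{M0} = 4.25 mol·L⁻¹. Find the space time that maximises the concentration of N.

0.870 h

The intermediate peaks when r₁ = r₂, i.e. k₁e^(−k₁τ) = k₂e^(−k₂τ), giving τ_opt = ln(k₂/k₁)/(k₂−k₁).
= ln(0.238/3.24)/(0.238−3.24) = ln(0.07346)/-3.002 = -2.611/-3.002 = 0.870 h.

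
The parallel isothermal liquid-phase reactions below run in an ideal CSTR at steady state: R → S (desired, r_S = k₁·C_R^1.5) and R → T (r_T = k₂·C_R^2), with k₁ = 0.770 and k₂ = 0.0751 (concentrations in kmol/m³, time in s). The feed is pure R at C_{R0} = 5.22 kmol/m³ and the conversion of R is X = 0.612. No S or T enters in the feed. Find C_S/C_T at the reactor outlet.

7.20

Exit C_R = C_{R0}(1−X) = 5.22×0.388 = 2.025 kmol/m³.
Rates in a CSTR are evaluated at the outlet concentration: r_S = 0.770×2.025^1.5 = 2.219, r_T = 0.0751×2.025^2 = 0.3081.
Overall selectivity = C_S/C_T = r_Sτ/(r_Tτ) = r_S/r_T = 7.20.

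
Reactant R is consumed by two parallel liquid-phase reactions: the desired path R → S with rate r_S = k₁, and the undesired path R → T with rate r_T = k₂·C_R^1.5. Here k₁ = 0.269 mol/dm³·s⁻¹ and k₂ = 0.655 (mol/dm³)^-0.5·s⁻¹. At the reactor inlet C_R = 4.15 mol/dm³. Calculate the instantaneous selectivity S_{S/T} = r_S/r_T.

S_{S/T} = r_S/r_T = (k₁)/(k₂·C_R^1.5) = (k₁/k₂)·C_R^-1.5.
= (0.269) / (0.655×4.150^1.5) = 0.2690/5.537 = 0.0486.
The undesired path is higher order in R, so low C_R (CSTR or dilute feed) favours S.

0.0486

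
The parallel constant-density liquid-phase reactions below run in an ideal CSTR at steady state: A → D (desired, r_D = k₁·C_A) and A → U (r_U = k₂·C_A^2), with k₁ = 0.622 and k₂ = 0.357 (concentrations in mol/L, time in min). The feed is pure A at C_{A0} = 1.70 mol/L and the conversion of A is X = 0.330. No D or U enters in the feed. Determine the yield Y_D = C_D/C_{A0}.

0.200

Exit C_A = C_{A0}(1−X) = 1.70×0.670 = 1.139 mol/L.
A CSTR operates uniformly at the exit composition, giving r_D = 0.7085 and r_U = 0.4631 (each k·C_A^n at C_A = 1.139).
Fraction of consumed A going to D: r_D/(r_D+r_U) = 0.6047.
C_D = 0.6047·C_{A0}·X = 0.6047×1.70×0.330 = 0.339 mol/L; Y_D = C_D/C_{A0} = 0.200.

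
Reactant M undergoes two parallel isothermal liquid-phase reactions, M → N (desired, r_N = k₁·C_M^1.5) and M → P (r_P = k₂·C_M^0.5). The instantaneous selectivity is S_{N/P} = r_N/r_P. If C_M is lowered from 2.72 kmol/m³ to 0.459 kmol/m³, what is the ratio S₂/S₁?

0.169

S_{N/P} = (k₁/k₂)·C_M, so S₂/S₁ = (C_{M,2}/C_{M,1}).
= 0.459/2.72 = 0.169.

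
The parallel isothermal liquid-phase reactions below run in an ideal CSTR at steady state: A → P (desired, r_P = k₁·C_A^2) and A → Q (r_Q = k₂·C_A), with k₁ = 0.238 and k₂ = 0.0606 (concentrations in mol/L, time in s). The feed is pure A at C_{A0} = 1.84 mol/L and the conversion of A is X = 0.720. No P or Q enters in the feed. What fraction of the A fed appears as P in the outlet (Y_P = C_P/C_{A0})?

0.482

Exit C_A = C_{A0}(1−X) = 1.84×0.280 = 0.5152 mol/L.
Rates in a CSTR are evaluated at the outlet concentration: r_P = 0.238×0.5152^2 = 0.06317, r_Q = 0.0606×0.5152 = 0.03122.
Fraction of consumed A going to P: r_P/(r_P+r_Q) = 0.6692.
C_P = 0.6692·C_{A0}·X = 0.6692×1.84×0.720 = 0.887 mol/L; Y_P = C_P/C_{A0} = 0.482.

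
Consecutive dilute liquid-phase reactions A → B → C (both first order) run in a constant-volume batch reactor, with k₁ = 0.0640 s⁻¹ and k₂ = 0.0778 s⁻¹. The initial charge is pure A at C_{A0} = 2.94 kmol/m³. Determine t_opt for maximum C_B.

14.1 s

For first-order series the maximum of C_B occurs at t_opt = ln(k₂/k₁)/(k₂−k₁).
= ln(0.0778/0.0640)/(0.0778−0.0640) = ln(1.216)/0.01380 = 0.1953/0.01380 = 14.1 s.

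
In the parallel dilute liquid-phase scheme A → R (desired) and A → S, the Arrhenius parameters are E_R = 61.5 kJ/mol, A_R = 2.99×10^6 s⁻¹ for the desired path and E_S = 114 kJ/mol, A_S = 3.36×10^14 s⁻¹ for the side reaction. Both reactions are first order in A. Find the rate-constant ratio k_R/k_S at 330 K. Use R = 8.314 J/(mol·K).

1.82

k_R/k_S = (A_R/A_S)·exp[−(E_R−E_S)/(RT)] = (A_R/A_S)·exp[(E_S−E_R)/(RT)].
(E_S−E_R)/(RT) = (114−61.5)×10³/(8.314×330) = 52500/2744 = 19.14.
k_R/k_S = (2.99×10^6/3.36×10^14)·exp(19.14) = 8.899×10^-9 × 2.043×10^8 = 1.82.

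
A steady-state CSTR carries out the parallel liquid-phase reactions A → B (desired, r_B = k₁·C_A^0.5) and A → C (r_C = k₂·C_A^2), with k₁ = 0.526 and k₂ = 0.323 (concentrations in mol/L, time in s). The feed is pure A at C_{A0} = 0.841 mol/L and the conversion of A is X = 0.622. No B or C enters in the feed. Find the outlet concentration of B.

Exit C_A = C_{A0}(1−X) = 0.841×0.378 = 0.3179 mol/L.
A CSTR operates uniformly at the exit composition, giving r_B = 0.2966 and r_C = 0.03264 (each k·C_A^n at C_A = 0.3179).
Fraction of consumed A going to B: r_B/(r_B+r_C) = 0.9008.
C_B = 0.9008·C_{A0}·X = 0.9008×0.841×0.622 = 0.471 mol/L.

0.471 mol/L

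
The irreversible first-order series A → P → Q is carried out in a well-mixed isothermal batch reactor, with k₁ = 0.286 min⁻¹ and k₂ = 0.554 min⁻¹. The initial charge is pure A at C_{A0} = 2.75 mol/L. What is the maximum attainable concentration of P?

For a first-order series the maximum intermediate yield is C_{P,max}/C_{A0} = (k₁/k₂)^[k₂/(k₂−k₁)].
= (0.286/0.554)^(0.554/(0.554−0.286)) = (0.5162)^(2.067) = 0.2549.
C_{P,max} = 0.2549×2.75 = 0.701 mol/L.

0.701 mol/L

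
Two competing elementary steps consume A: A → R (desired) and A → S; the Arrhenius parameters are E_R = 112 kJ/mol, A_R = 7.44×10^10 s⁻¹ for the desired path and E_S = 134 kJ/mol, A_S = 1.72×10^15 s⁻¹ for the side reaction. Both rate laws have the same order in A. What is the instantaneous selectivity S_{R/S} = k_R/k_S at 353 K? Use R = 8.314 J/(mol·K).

0.0779

k_R/k_S = (A_R/A_S)·exp[−(E_R−E_S)/(RT)] = (A_R/A_S)·exp[(E_S−E_R)/(RT)].
(E_S−E_R)/(RT) = (134−112)×10³/(8.314×353) = 22000/2935 = 7.496.
k_R/k_S = (7.44×10^10/1.72×10^15)·exp(7.496) = 4.326×10^-5 × 1801 = 0.0779.
Since E_R < E_S, lowering the temperature improves selectivity toward R.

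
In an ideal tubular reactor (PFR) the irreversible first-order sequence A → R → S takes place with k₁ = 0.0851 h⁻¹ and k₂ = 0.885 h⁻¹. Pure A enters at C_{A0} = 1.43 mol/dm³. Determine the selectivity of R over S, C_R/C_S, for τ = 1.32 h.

1.40

Solving the coupled first-order balances gives C_R(τ) = [k₁/(k₂−k₁)]·C_{A0}·(e^(−k₁τ) − e^(−k₂τ)).
e^(−k₁τ) = e^(−0.0851×1.32) = e^(−0.1123) = 0.8937; e^(−k₂τ) = e^(−1.168) = 0.3109.
C_R = 0.0851×1.43/(0.885−0.0851) × (0.8937−0.3109) = 0.1521×0.5828 = 0.08867 mol/dm³.
C_A = C_{A0}e^(−k₁τ) = 1.278 mol/dm³, so C_S = C_{A0}−C_A−C_R = 0.06327 mol/dm³; C_R/C_S = 1.40.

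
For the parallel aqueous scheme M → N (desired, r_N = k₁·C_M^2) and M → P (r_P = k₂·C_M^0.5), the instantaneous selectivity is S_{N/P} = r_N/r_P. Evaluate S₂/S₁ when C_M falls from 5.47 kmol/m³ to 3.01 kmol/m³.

0.408

S_{N/P} = (k₁/k₂)·C_M^1.5, so S₂/S₁ = (C_{M,2}/C_{M,1})^1.5.
= (3.01/5.47)^1.5 = (0.5503)^1.5 = 0.408.
Selectivity toward N falls as C_M falls — high-concentration operation is favoured.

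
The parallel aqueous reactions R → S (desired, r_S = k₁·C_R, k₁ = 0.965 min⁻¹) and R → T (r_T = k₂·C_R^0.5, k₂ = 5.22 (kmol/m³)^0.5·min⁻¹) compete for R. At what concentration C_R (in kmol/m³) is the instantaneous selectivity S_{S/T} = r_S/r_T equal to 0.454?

S_{S/T} = (k₁/k₂)·C_R^0.5 ⇒ C_R = (S·k₂/k₁)^(2).
= (0.454×5.22/0.965)^(2) = (2.456)^(2) = 6.03 kmol/m³.

6.03 kmol/m³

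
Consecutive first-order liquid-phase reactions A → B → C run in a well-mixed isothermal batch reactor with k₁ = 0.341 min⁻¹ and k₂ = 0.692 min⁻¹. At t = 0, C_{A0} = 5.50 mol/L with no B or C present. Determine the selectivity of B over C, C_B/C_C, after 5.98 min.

Solving the coupled first-order balances gives C_B(t) = [k₁/(k₂−k₁)]·C_{A0}·(e^(−k₁t) − e^(−k₂t)).
e^(−k₁t) = e^(−0.341×5.98) = e^(−2.039) = 0.1301; e^(−k₂t) = e^(−4.138) = 0.01595.
C_B = 0.341×5.50/(0.692−0.341) × (0.1301−0.01595) = 5.343×0.1142 = 0.6101 mol/L.
C_A = C_{A0}e^(−k₁t) = 0.7157 mol/L, so C_C = C_{A0}−C_A−C_B = 4.174 mol/L; C_B/C_C = 0.146.

0.146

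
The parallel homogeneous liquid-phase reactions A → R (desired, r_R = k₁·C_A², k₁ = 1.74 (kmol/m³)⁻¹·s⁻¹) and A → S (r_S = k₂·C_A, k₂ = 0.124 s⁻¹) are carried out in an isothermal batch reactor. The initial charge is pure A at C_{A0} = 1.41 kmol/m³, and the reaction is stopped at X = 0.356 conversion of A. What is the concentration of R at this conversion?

0.472 kmol/m³

C_A = C_{A0}(1−X) = 0.9080 kmol/m³.
Along a PFR/batch, dC_S/dC_A = −r_S/(r_R+r_S) = −k₂/(k₂+k₁·C_A).
Integrating from C_{A0} to C_A: C_S = (0.124/1.74)·ln[(0.124+1.74·1.41)/(0.124+1.74·0.908)] = 0.07126·ln(2.577/1.704) = 0.02949 kmol/m³.
Then C_R = (C_{A0}−C_A) − C_S = 0.5020 − 0.02949 = 0.4725 kmol/m³.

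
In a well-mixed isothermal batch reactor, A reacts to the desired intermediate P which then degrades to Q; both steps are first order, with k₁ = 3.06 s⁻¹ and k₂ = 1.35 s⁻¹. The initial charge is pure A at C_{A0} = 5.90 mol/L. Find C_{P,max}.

Evaluating C_P at t_opt = ln(k₂/k₁)/(k₂−k₁) gives C_{P,max}/C_{A0} = (k₁/k₂)^[k₂/(k₂−k₁)].
= (3.06/1.35)^(1.35/(1.35−3.06)) = (2.267)^(-0.7895) = 0.5241.
C_{P,max} = 0.5241×5.90 = 3.09 mol/L.

3.09 mol/L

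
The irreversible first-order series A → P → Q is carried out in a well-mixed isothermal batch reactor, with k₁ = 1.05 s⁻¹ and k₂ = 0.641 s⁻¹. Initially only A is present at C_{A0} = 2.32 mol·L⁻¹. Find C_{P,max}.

For a first-order series the maximum intermediate yield is C_{P,max}/C_{A0} = (k₁/k₂)^[k₂/(k₂−k₁)].
= (1.05/0.641)^(0.641/(0.641−1.05)) = (1.638)^(-1.567) = 0.4614.
C_{P,max} = 0.4614×2.32 = 1.07 mol·L⁻¹.

1.07 mol·L⁻¹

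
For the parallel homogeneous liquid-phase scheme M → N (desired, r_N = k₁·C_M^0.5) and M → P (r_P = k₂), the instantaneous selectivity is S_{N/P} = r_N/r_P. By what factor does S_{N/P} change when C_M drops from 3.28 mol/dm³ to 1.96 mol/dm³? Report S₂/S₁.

S_{N/P} = (k₁/k₂)·C_M^0.5, so S₂/S₁ = (C_{M,2}/C_{M,1})^0.5.
= (1.96/3.28)^0.5 = (0.5976)^0.5 = 0.773.
Selectivity toward N falls as C_M falls — high-concentration operation is favoured.

0.773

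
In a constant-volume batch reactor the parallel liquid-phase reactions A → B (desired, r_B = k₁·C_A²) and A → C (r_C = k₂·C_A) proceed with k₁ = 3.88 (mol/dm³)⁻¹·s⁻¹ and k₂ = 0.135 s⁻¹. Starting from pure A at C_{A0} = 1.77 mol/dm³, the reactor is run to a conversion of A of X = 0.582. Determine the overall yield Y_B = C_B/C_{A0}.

C_A = C_{A0}(1−X) = 0.7399 mol/dm³.
Along a PFR/batch, dC_C/dC_A = −r_C/(r_B+r_C) = −k₂/(k₂+k₁·C_A).
Integrating from C_{A0} to C_A: C_C = (0.135/3.88)·ln[(0.135+3.88·1.77)/(0.135+3.88·0.740)] = 0.03479·ln(7.003/3.006) = 0.02943 mol/dm³.
Then C_B = (C_{A0}−C_A) − C_C = 1.030 − 0.02943 = 1.001 mol/dm³.
Y_B = C_B/C_{A0} = 1.001/1.77 = 0.565.

0.565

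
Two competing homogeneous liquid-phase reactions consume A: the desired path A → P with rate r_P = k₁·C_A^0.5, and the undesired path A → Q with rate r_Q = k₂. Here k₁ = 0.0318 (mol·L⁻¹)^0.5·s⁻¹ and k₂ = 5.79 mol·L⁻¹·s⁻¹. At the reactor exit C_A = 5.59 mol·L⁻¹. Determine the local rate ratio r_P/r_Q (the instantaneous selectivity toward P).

S_{P/Q} = r_P/r_Q = (k₁·C_A^0.5)/(k₂) = (k₁/k₂)·C_A^0.5.
= (0.0318×5.590^0.5) / (5.79) = 0.07519/5.790 = 0.0130.
Since the desired path is higher order in A, keeping C_A high (PFR or concentrated feed) favours P.

0.0130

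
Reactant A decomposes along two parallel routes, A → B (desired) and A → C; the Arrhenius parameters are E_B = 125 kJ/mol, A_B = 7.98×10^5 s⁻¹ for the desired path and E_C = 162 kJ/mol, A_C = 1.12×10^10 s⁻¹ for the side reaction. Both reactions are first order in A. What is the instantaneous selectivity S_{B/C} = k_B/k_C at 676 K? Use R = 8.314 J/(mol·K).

Since both paths have the same order in A, the concentration cancels and S_{B/C} = k_B/k_C = (A_B/A_C)·exp[(E_C−E_B)/(RT)].
(E_C−E_B)/(RT) = (162−125)×10³/(8.314×676) = 37000/5620 = 6.583.
k_B/k_C = (7.98×10^5/1.12×10^10)·exp(6.583) = 7.125×10^-5 × 722.9 = 0.0515.

0.0515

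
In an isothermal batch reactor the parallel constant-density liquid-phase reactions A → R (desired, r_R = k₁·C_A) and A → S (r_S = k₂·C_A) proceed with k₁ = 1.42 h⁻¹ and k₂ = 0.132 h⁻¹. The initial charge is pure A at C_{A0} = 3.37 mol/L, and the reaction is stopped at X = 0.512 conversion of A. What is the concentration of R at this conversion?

C_A = C_{A0}(1−X) = 1.645 mol/L.
Both paths are first order in A, so the instantaneous fraction to R is constant: dC_R/d(−C_A) = k₁/(k₁+k₂) = 0.9149.
C_R = 0.9149·(C_{A0}−C_A) = 0.9149×1.725 = 1.58 mol/L.

1.58 mol/L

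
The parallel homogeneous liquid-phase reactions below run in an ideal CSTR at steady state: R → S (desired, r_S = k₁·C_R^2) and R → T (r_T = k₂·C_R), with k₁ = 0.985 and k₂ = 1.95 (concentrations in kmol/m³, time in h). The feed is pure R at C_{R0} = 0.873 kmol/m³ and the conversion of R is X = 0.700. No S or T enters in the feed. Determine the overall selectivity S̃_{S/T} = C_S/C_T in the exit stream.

Exit C_R = C_{R0}(1−X) = 0.873×0.300 = 0.2619 kmol/m³.
A CSTR operates uniformly at the exit composition, giving r_S = 0.06756 and r_T = 0.5107 (each k·C_R^n at C_R = 0.2619).
Overall selectivity = C_S/C_T = r_Sτ/(r_Tτ) = r_S/r_T = 0.132.

0.132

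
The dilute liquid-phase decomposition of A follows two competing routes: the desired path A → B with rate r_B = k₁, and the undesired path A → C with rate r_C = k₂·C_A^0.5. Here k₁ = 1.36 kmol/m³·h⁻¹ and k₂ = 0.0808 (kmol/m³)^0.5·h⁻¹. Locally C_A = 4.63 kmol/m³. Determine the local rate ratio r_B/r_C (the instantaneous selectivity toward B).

7.82

S_{B/C} = r_B/r_C = (k₁)/(k₂·C_A^0.5) = (k₁/k₂)·C_A^-0.5.
= (1.36) / (0.0808×4.630^0.5) = 1.360/0.1739 = 7.82.
The undesired path is higher order in A, so low C_A (CSTR or dilute feed) favours B.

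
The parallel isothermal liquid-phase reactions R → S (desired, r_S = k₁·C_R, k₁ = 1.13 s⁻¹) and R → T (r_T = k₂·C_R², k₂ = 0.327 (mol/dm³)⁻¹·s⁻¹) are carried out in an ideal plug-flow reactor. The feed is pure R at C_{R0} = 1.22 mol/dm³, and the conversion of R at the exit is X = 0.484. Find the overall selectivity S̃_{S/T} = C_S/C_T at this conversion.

C_R = C_{R0}(1−X) = 0.6295 mol/dm³.
Along a PFR/batch, dC_S/dC_R = −r_S/(r_S+r_T) = −k₁/(k₁+k₂·C_R).
Integrating from C_{R0} to C_R: C_S = (1.13/0.327)·ln[(1.13+0.327·1.22)/(1.13+0.327·0.630)] = 3.456·ln(1.529/1.336) = 0.4665 mol/dm³.
C_T = (C_{R0}−C_R)−C_S = 0.1240 mol/dm³; S̃_{S/T} = 0.4665/0.1240 = 3.76.

3.76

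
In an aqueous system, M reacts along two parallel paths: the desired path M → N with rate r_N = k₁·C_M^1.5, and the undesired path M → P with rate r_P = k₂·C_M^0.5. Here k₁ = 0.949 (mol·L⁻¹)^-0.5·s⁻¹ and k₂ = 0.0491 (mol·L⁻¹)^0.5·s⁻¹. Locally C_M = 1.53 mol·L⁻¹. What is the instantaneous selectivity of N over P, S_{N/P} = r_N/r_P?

29.6

S_{N/P} = r_N/r_P = (k₁·C_M^1.5)/(k₂·C_M^0.5) = (k₁/k₂)·C_M.
= (0.949×1.530^1.5) / (0.0491×1.530^0.5) = 1.796/0.06073 = 29.6.
Since the desired path is higher order in M, keeping C_M high (PFR or concentrated feed) favours N.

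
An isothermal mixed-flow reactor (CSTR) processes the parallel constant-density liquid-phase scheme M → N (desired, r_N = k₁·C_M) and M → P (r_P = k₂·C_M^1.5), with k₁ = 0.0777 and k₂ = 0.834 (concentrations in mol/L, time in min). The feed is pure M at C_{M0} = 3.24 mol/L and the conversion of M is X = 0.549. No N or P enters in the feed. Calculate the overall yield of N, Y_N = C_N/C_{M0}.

Exit C_M = C_{M0}(1−X) = 3.24×0.451 = 1.461 mol/L.
A CSTR operates uniformly at the exit composition, giving r_N = 0.1135 and r_P = 1.473 (each k·C_M^n at C_M = 1.461).
Fraction of consumed M going to N: r_N/(r_N+r_P) = 0.07156.
C_N = 0.07156·C_{M0}·X = 0.07156×3.24×0.549 = 0.127 mol/L; Y_N = C_N/C_{M0} = 0.0393.

0.0393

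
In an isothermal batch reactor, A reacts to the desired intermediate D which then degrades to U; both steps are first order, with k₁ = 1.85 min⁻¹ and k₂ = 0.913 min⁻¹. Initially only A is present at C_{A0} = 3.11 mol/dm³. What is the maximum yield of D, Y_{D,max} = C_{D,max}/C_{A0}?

0.503

For a first-order series the maximum intermediate yield is C_{D,max}/C_{A0} = (k₁/k₂)^[k₂/(k₂−k₁)].
= (1.85/0.913)^(0.913/(0.913−1.85)) = (2.026)^(-0.9744) = 0.5025.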